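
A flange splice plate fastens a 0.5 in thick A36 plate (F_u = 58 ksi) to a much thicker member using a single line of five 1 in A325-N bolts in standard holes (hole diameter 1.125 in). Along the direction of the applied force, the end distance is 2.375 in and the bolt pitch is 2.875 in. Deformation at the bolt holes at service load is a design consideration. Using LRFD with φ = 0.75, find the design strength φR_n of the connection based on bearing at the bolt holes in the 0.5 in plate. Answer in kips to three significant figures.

Per bolt r_n = 1.2 l_c t F_u ≤ 2.4 d t F_u; upper limit = 2.4 × 1 × 0.5 × 58 = 69.6 kips.
Edge bolt: l_c = 2.375 − 1.125/2 = 1.812 in → 1.2 × 1.812 × 0.5 × 58 = 63.07 → r_n = 63.07 kips.
Interior bolts: l_c = 2.875 − 1.125 = 1.75 in → 1.2 × 1.75 × 0.5 × 58 = 60.9 → r_n = 60.9 kips.
R_n = 1 × 63.07 + 4 × 60.9 = 306.7 kips.
Design strength φR_n = 0.75 × 306.7 = 230 kips.

230 kips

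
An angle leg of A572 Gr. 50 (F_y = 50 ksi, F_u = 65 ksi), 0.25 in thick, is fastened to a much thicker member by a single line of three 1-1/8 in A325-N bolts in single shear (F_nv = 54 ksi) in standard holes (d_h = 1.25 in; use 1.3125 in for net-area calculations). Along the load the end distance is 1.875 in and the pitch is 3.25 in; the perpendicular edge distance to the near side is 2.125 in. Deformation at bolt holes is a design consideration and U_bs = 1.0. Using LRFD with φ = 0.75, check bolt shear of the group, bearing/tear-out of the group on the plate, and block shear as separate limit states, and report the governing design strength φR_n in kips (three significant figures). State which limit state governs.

55.1 kips (block shear governs)

Bolt shear: A_b = π·1.125²/4 = 0.994 in²; R_n = 54 × 0.994 × 3 × 1 = 161 kips → 0.75 × 161 = 121 kips.
Bearing: edge l_c = 1.25, r_n = 24.38 kips; interior l_c = 2, r_n = 39 kips; R_n = 24.38 + 2·39 = 102.4 kips → 76.8 kips.
Block shear: A_gv = 2.094, A_nv = 1.273, A_nt = 0.3672 in²; R_n = min(0.6F_uA_nv, 0.6F_yA_gv) + U_bs·F_u·A_nt = 73.53 kips → 55.1 kips.
Block shear governs: 55.1 kips.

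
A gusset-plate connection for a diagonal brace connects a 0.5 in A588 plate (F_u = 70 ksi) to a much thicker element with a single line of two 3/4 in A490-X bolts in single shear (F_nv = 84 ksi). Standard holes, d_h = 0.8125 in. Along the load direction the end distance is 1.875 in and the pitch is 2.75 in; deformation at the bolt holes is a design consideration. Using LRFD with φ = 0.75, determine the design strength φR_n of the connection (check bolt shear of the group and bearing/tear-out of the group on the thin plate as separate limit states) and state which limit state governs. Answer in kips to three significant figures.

55.7 kips (bolt shear governs)

Bolt shear: A_b = π·0.75²/4 = 0.4418 in²; R_n = 84 × 0.4418 × 2 × 1 = 74.22 kips → 0.75 × 74.22 = 55.7 kips.
Bearing (1.2 l_c t F_u ≤ 2.4 d t F_u): upper limit = 2.4·0.75·0.5·70 = 63 kips.
  Edge l_c = 1.875 − 0.8125/2 = 1.469 → r_n = 61.69 kips; interior l_c = 2.75 − 0.8125 = 1.938 → r_n = 63 kips.
  R_n,bearing = 1·61.69 + 1·63 = 124.7 kips → 0.75 × 124.7 = 93.5 kips.
Bolt shear governs: 55.7 kips.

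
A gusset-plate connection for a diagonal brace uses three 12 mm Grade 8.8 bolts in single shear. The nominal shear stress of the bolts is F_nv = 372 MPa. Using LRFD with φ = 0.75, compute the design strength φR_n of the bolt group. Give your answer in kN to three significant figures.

A_b = π × 12² / 4 = 113.1 mm².
R_n = F_nv · A_b · n · n_s = 372 × 113.1 × 3 × 1 / 1000 = 126.2 kN.
Design strength φR_n = 0.75 × 126.2 = 94.7 kN.

94.7 kN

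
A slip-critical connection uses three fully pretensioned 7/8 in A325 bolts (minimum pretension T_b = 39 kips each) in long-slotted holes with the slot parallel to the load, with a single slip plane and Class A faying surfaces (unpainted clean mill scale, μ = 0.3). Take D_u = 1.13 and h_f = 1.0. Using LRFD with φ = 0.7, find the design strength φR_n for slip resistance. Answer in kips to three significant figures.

R_n = μ · D_u · h_f · T_b · n_s · n_b = 0.3 × 1.13 × 1.0 × 39 × 1 × 3 = 39.66 kips.
Design strength φR_n = 0.7 × 39.66 = 27.8 kips.

27.8 kips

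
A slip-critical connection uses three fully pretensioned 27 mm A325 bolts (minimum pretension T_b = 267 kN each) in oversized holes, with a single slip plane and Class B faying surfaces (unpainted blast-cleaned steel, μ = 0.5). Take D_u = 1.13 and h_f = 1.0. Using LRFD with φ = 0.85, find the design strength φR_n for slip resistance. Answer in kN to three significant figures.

385 kN

R_n = μ · D_u · h_f · T_b · n_s · n_b = 0.5 × 1.13 × 1.0 × 267 × 1 × 3 = 452.6 kN.
Design strength φR_n = 0.85 × 452.6 = 385 kN.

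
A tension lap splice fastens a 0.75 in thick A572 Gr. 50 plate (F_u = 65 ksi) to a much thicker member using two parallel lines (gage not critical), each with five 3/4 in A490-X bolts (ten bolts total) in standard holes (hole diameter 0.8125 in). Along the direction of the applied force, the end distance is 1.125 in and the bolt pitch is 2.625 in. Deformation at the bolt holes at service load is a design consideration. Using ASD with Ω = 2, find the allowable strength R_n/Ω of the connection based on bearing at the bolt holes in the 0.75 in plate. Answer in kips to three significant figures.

Per bolt r_n = 1.2 l_c t F_u ≤ 2.4 d t F_u; upper limit = 2.4 × 0.75 × 0.75 × 65 = 87.75 kips.
Edge bolt: l_c = 1.125 − 0.8125/2 = 0.7188 in → 1.2 × 0.7188 × 0.75 × 65 = 42.05 → r_n = 42.05 kips.
Interior bolts: l_c = 2.625 − 0.8125 = 1.812 in → 1.2 × 1.812 × 0.75 × 65 = 106 → r_n = 87.75 kips.
R_n = 2 × 42.05 + 8 × 87.75 = 786.1 kips.
Allowable strength R_n/Ω = 786.1 / 2 = 393 kips.

393 kips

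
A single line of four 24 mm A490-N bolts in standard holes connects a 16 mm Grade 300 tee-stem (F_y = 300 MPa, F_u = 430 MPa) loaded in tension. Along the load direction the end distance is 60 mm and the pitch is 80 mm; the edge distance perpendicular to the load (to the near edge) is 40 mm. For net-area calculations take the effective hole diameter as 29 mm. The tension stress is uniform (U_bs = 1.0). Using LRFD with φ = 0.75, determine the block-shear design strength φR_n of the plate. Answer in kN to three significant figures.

746 kN

Shear plane L_v = 60 + 3·80 = 300 mm; A_gv = 300 × 16 = 4800 mm².
A_nv = (300 − 3.5·29) × 16 = 3176 mm².
A_nt = (40 − 0.5·29) × 16 = 408 mm².
0.6 F_u A_nv = 819.4 kN; 0.6 F_y A_gv = 864 kN → shear rupture governs the shear term.
R_n = 819.4 + 1.0 × 430 × 408 / 1000 = 994.8 kN.
Design strength φR_n = 0.75 × 994.8 = 746 kN.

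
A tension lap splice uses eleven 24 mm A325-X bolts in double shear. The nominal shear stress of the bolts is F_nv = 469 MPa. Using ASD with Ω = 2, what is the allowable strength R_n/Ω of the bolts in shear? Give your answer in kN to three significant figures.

A_b = π × 24² / 4 = 452.4 mm².
R_n = F_nv · A_b · n · n_s = 469 × 452.4 × 11 × 2 / 1000 = 4668 kN.
Allowable strength R_n/Ω = 4668 / 2 = 2330 kN.

2330 kN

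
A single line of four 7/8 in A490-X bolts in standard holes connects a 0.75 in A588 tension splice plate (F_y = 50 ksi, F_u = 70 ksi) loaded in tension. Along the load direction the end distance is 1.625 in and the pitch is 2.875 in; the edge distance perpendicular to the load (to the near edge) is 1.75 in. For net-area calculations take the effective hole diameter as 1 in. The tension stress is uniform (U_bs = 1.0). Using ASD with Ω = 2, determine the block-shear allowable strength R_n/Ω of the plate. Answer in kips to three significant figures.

139 kips

Shear plane L_v = 1.625 + 3·2.875 = 10.25 in; A_gv = 10.25 × 0.75 = 7.688 in².
A_nv = (10.25 − 3.5·1) × 0.75 = 5.062 in².
A_nt = (1.75 − 0.5·1) × 0.75 = 0.9375 in².
0.6 F_u A_nv = 212.6 kips; 0.6 F_y A_gv = 230.6 kips → shear rupture governs the shear term.
R_n = 212.6 + 1.0 × 70 × 0.9375 = 278.2 kips.
Allowable strength R_n/Ω = 278.2 / 2 = 139 kips.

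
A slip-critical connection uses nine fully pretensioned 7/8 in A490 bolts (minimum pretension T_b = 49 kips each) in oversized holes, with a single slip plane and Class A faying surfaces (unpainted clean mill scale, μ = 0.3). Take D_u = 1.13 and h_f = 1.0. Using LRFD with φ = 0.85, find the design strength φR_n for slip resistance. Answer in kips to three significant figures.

127 kips

R_n = μ · D_u · h_f · T_b · n_s · n_b = 0.3 × 1.13 × 1.0 × 49 × 1 × 9 = 149.5 kips.
Design strength φR_n = 0.85 × 149.5 = 127 kips.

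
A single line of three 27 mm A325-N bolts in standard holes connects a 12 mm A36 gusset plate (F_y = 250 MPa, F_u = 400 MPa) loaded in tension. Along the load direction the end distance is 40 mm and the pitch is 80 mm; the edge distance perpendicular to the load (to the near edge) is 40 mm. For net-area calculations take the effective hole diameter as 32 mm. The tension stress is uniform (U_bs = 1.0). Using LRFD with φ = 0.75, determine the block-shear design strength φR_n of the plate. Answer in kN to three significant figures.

346 kN

Shear plane L_v = 40 + 2·80 = 200 mm; A_gv = 200 × 12 = 2400 mm².
A_nv = (200 − 2.5·32) × 12 = 1440 mm².
A_nt = (40 − 0.5·32) × 12 = 288 mm².
0.6 F_u A_nv = 345.6 kN; 0.6 F_y A_gv = 360 kN → shear rupture governs the shear term.
R_n = 345.6 + 1.0 × 400 × 288 / 1000 = 460.8 kN.
Design strength φR_n = 0.75 × 460.8 = 346 kN.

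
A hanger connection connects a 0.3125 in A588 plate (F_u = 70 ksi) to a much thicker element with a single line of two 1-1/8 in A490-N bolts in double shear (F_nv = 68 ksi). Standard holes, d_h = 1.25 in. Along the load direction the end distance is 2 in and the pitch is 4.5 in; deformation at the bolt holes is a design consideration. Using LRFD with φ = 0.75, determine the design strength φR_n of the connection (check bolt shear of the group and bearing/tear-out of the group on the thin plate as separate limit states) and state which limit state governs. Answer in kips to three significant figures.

71.4 kips (bearing governs)

Bolt shear: A_b = π·1.125²/4 = 0.994 in²; R_n = 68 × 0.994 × 2 × 2 = 270.4 kips → 0.75 × 270.4 = 203 kips.
Bearing (1.2 l_c t F_u ≤ 2.4 d t F_u): upper limit = 2.4·1.125·0.3125·70 = 59.06 kips.
  Edge l_c = 2 − 1.25/2 = 1.375 → r_n = 36.09 kips; interior l_c = 4.5 − 1.25 = 3.25 → r_n = 59.06 kips.
  R_n,bearing = 1·36.09 + 1·59.06 = 95.16 kips → 0.75 × 95.16 = 71.4 kips.
Bearing governs: 71.4 kips.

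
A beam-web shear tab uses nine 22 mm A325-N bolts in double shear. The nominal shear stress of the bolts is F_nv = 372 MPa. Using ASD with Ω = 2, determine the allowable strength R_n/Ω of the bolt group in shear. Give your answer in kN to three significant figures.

A_b = π × 22² / 4 = 380.1 mm².
R_n = F_nv · A_b · n · n_s = 372 × 380.1 × 9 × 2 / 1000 = 2545 kN.
Allowable strength R_n/Ω = 2545 / 2 = 1270 kN.

1270 kN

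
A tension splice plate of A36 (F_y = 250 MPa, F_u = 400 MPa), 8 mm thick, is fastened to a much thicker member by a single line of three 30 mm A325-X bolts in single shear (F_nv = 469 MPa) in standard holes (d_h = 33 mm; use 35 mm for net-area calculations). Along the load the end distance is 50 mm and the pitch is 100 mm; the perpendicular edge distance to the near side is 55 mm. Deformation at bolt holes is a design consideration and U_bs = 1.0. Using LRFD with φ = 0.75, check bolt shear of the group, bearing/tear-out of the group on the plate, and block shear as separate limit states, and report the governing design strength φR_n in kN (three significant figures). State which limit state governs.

Bolt shear: A_b = π·30²/4 = 706.9 mm²; R_n = 469 × 706.9 × 3 × 1 / 1000 = 994.5 kN → 0.75 × 994.5 = 746 kN.
Bearing: edge l_c = 33.5, r_n = 128.6 kN; interior l_c = 67, r_n = 230.4 kN; R_n = 128.6 + 2·230.4 = 589.4 kN → 442 kN.
Block shear: A_gv = 2000, A_nv = 1300, A_nt = 300 mm²; R_n = min(0.6F_uA_nv, 0.6F_yA_gv) + U_bs·F_u·A_nt = 420 kN → 315 kN.
Block shear governs: 315 kN.

315 kN (block shear governs)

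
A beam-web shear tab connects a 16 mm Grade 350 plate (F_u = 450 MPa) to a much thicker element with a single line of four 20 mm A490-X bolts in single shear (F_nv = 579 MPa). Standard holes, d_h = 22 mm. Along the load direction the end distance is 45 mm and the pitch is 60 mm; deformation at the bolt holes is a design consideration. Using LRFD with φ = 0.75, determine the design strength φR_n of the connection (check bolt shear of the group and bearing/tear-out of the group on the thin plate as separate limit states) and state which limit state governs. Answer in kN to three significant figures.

Bolt shear: A_b = π·20²/4 = 314.2 mm²; R_n = 579 × 314.2 × 4 × 1 / 1000 = 727.6 kN → 0.75 × 727.6 = 546 kN.
Bearing (1.2 l_c t F_u ≤ 2.4 d t F_u): upper limit = 2.4·20·16·450 / 1000 = 345.6 kN.
  Edge l_c = 45 − 22/2 = 34 → r_n = 293.8 kN; interior l_c = 60 − 22 = 38 → r_n = 328.3 kN.
  R_n,bearing = 1·293.8 + 3·328.3 = 1279 kN → 0.75 × 1279 = 959 kN.
Bolt shear governs: 546 kN.

546 kN (bolt shear governs)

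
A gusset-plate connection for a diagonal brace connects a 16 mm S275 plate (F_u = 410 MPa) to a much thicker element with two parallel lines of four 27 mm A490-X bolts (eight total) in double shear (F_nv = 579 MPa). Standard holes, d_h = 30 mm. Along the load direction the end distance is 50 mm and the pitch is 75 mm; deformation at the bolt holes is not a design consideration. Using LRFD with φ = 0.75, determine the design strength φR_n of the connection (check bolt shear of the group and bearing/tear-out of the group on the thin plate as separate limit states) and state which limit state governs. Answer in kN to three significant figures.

Bolt shear: A_b = π·27²/4 = 572.6 mm²; R_n = 579 × 572.6 × 8 × 2 / 1000 = 5304 kN → 0.75 × 5304 = 3980 kN.
Bearing (1.5 l_c t F_u ≤ 3.0 d t F_u): upper limit = 3.0·27·16·410 / 1000 = 531.4 kN.
  Edge l_c = 50 − 30/2 = 35 → r_n = 344.4 kN; interior l_c = 75 − 30 = 45 → r_n = 442.8 kN.
  R_n,bearing = 2·344.4 + 6·442.8 = 3346 kN → 0.75 × 3346 = 2510 kN.
Bearing governs: 2510 kN.

2510 kN (bearing governs)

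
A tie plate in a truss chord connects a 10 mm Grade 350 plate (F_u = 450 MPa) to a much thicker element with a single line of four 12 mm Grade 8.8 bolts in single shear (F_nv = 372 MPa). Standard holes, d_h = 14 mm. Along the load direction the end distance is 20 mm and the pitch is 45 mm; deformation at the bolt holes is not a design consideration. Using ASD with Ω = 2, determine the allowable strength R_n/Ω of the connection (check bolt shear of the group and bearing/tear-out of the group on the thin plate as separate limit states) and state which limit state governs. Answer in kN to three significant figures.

Bolt shear: A_b = π·12²/4 = 113.1 mm²; R_n = 372 × 113.1 × 4 × 1 / 1000 = 168.3 kN → 168.3 / 2 = 84.1 kN.
Bearing (1.5 l_c t F_u ≤ 3.0 d t F_u): upper limit = 3.0·12·10·450 / 1000 = 162 kN.
  Edge l_c = 20 − 14/2 = 13 → r_n = 87.75 kN; interior l_c = 45 − 14 = 31 → r_n = 162 kN.
  R_n,bearing = 1·87.75 + 3·162 = 573.8 kN → 573.8 / 2 = 287 kN.
Bolt shear governs: 84.1 kN.

84.1 kN (bolt shear governs)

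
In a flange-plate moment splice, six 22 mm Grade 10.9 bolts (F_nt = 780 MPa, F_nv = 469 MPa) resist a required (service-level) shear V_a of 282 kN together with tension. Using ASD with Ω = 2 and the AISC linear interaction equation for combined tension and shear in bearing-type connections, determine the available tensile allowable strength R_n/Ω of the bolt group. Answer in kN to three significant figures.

687 kN

A_b = π·22²/4 = 380.1 mm²; f_rv = 282 × 1000 / (6 × 380.1) = 123.6 MPa.
F'_nt = 1.3 F_nt − (Ω F_nt / F_nv) f_rv = 1.3·780 − (2·780/469)·123.6 = 602.7 MPa, capped at F_nt → F'_nt = 602.7 MPa.
R_n = F'_nt · A_b · n = 602.7 × 380.1 × 6 / 1000 = 1375 kN.
Allowable strength R_n/Ω = 1375 / 2 = 687 kN.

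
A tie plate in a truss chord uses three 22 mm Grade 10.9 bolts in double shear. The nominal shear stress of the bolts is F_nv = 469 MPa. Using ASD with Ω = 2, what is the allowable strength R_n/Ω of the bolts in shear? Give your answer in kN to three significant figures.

535 kN

A_b = π × 22² / 4 = 380.1 mm².
R_n = F_nv · A_b · n · n_s = 469 × 380.1 × 3 × 2 / 1000 = 1070 kN.
Allowable strength R_n/Ω = 1070 / 2 = 535 kN.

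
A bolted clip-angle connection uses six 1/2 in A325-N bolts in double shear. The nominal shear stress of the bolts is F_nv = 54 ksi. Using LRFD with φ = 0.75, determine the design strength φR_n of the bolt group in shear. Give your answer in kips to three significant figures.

A_b = π × 0.5² / 4 = 0.1963 in².
R_n = F_nv · A_b · n · n_s = 54 × 0.1963 × 6 × 2 = 127.2 kips.
Design strength φR_n = 0.75 × 127.2 = 95.4 kips.

95.4 kips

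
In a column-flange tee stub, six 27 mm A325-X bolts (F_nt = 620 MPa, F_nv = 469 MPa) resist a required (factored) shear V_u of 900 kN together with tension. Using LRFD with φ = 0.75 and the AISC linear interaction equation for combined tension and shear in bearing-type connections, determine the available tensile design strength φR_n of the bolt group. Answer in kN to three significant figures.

887 kN

A_b = π·27²/4 = 572.6 mm²; f_rv = 900 × 1000 / (6 × 572.6) = 262 MPa.
F'_nt = 1.3 F_nt − (F_nt / φF_nv) f_rv = 1.3·620 − (620/(0.75·469))·262 = 344.2 MPa, capped at F_nt → F'_nt = 344.2 MPa.
R_n = F'_nt · A_b · n = 344.2 × 572.6 × 6 / 1000 = 1183 kN.
Design strength φR_n = 0.75 × 1183 = 887 kN.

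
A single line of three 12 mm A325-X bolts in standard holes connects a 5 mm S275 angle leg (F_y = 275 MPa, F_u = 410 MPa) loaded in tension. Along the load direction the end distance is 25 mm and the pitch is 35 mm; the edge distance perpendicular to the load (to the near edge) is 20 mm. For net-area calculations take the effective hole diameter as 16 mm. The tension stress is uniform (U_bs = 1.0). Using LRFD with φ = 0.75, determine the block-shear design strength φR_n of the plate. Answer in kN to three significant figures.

69.2 kN

Shear plane L_v = 25 + 2·35 = 95 mm; A_gv = 95 × 5 = 475 mm².
A_nv = (95 − 2.5·16) × 5 = 275 mm².
A_nt = (20 − 0.5·16) × 5 = 60 mm².
0.6 F_u A_nv = 67.65 kN; 0.6 F_y A_gv = 78.38 kN → shear rupture governs the shear term.
R_n = 67.65 + 1.0 × 410 × 60 / 1000 = 92.25 kN.
Design strength φR_n = 0.75 × 92.25 = 69.2 kN.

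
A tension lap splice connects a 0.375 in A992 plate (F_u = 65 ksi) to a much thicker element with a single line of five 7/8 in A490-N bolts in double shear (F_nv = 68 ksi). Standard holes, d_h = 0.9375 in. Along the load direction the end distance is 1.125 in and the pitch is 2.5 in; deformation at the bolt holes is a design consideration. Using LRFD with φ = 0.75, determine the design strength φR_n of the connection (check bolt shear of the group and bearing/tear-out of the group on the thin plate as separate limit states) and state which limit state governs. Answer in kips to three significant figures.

Bolt shear: A_b = π·0.875²/4 = 0.6013 in²; R_n = 68 × 0.6013 × 5 × 2 = 408.9 kips → 0.75 × 408.9 = 307 kips.
Bearing (1.2 l_c t F_u ≤ 2.4 d t F_u): upper limit = 2.4·0.875·0.375·65 = 51.19 kips.
  Edge l_c = 1.125 − 0.9375/2 = 0.6562 → r_n = 19.2 kips; interior l_c = 2.5 − 0.9375 = 1.562 → r_n = 45.7 kips.
  R_n,bearing = 1·19.2 + 4·45.7 = 202 kips → 0.75 × 202 = 152 kips.
Bearing governs: 152 kips.

152 kips (bearing governs)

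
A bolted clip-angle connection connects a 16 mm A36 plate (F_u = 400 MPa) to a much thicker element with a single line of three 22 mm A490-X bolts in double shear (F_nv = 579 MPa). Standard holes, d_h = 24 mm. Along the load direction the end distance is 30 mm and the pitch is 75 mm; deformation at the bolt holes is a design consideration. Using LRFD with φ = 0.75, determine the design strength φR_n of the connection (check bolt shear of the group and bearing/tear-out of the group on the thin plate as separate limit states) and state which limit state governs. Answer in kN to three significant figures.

611 kN (bearing governs)

Bolt shear: A_b = π·22²/4 = 380.1 mm²; R_n = 579 × 380.1 × 3 × 2 / 1000 = 1321 kN → 0.75 × 1321 = 990 kN.
Bearing (1.2 l_c t F_u ≤ 2.4 d t F_u): upper limit = 2.4·22·16·400 / 1000 = 337.9 kN.
  Edge l_c = 30 − 24/2 = 18 → r_n = 138.2 kN; interior l_c = 75 − 24 = 51 → r_n = 337.9 kN.
  R_n,bearing = 1·138.2 + 2·337.9 = 814.1 kN → 0.75 × 814.1 = 611 kN.
Bearing governs: 611 kN.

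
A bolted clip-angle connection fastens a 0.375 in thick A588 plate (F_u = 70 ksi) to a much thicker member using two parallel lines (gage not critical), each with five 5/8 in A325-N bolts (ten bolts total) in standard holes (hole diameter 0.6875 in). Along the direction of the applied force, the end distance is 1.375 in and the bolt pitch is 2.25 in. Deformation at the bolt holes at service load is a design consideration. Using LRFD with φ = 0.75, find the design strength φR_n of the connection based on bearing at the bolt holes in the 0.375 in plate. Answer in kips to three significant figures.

Per bolt r_n = 1.2 l_c t F_u ≤ 2.4 d t F_u; upper limit = 2.4 × 0.625 × 0.375 × 70 = 39.38 kips.
Edge bolt: l_c = 1.375 − 0.6875/2 = 1.031 in → 1.2 × 1.031 × 0.375 × 70 = 32.48 → r_n = 32.48 kips.
Interior bolts: l_c = 2.25 − 0.6875 = 1.562 in → 1.2 × 1.562 × 0.375 × 70 = 49.22 → r_n = 39.38 kips.
R_n = 2 × 32.48 + 8 × 39.38 = 380 kips.
Design strength φR_n = 0.75 × 380 = 285 kips.

285 kips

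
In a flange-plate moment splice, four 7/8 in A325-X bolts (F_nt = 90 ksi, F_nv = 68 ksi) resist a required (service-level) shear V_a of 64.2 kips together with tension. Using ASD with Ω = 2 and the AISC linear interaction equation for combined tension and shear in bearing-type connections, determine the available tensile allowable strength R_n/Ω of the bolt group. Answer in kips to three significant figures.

A_b = π·0.875²/4 = 0.6013 in²; f_rv = 64.2 / (4 × 0.6013) = 26.69 ksi.
F'_nt = 1.3 F_nt − (Ω F_nt / F_nv) f_rv = 1.3·90 − (2·90/68)·26.69 = 46.35 ksi, capped at F_nt → F'_nt = 46.35 ksi.
R_n = F'_nt · A_b · n = 46.35 × 0.6013 × 4 = 111.5 kips.
Allowable strength R_n/Ω = 111.5 / 2 = 55.7 kips.

55.7 kips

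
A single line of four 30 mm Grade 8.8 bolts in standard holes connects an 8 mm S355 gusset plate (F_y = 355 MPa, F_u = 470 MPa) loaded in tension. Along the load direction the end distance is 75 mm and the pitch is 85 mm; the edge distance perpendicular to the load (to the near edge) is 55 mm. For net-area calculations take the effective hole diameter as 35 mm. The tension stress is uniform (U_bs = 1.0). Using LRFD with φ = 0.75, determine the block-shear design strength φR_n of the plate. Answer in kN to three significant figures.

Shear plane L_v = 75 + 3·85 = 330 mm; A_gv = 330 × 8 = 2640 mm².
A_nv = (330 − 3.5·35) × 8 = 1660 mm².
A_nt = (55 − 0.5·35) × 8 = 300 mm².
0.6 F_u A_nv = 468.1 kN; 0.6 F_y A_gv = 562.3 kN → shear rupture governs the shear term.
R_n = 468.1 + 1.0 × 470 × 300 / 1000 = 609.1 kN.
Design strength φR_n = 0.75 × 609.1 = 457 kN.

457 kN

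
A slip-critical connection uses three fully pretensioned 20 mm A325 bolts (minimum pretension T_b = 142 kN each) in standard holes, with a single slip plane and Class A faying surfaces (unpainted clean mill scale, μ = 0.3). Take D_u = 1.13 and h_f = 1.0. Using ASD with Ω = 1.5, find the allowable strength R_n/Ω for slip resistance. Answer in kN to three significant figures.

96.3 kN

R_n = μ · D_u · h_f · T_b · n_s · n_b = 0.3 × 1.13 × 1.0 × 142 × 1 × 3 = 144.4 kN.
Allowable strength R_n/Ω = 144.4 / 1.5 = 96.3 kN.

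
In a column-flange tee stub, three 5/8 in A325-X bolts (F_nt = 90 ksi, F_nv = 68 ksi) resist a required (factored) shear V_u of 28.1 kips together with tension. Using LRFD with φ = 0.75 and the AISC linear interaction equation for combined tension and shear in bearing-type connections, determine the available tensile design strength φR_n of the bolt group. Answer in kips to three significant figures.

43.6 kips

A_b = π·0.625²/4 = 0.3068 in²; f_rv = 28.1 / (3 × 0.3068) = 30.53 ksi.
F'_nt = 1.3 F_nt − (F_nt / φF_nv) f_rv = 1.3·90 − (90/(0.75·68))·30.53 = 63.12 ksi, capped at F_nt → F'_nt = 63.12 ksi.
R_n = F'_nt · A_b · n = 63.12 × 0.3068 × 3 = 58.1 kips.
Design strength φR_n = 0.75 × 58.1 = 43.6 kips.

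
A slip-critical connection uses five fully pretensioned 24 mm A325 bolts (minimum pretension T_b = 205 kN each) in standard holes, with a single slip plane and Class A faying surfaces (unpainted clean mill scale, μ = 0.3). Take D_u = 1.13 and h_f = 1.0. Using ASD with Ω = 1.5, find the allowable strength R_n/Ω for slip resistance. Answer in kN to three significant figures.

R_n = μ · D_u · h_f · T_b · n_s · n_b = 0.3 × 1.13 × 1.0 × 205 × 1 × 5 = 347.5 kN.
Allowable strength R_n/Ω = 347.5 / 1.5 = 232 kN.

232 kN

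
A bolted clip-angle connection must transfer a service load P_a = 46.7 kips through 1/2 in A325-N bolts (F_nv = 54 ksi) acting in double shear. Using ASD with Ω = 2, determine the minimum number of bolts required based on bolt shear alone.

5 bolts

A_b = π·0.5²/4 = 0.1963 in².
Per-bolt allowable strength R_n/Ω = 54 × 0.1963 × 2 / 2 = 10.6 kips.
n ≥ 46.7 / 10.6 = 4.404 → use 5 bolts.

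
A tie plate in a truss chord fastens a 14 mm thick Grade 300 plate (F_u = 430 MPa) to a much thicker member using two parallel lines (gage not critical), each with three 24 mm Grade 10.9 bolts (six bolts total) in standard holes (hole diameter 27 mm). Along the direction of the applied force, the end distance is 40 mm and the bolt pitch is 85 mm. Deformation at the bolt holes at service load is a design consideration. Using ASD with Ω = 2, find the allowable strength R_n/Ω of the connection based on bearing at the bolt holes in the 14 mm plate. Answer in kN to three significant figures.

885 kN

Per bolt r_n = 1.2 l_c t F_u ≤ 2.4 d t F_u; upper limit = 2.4 × 24 × 14 × 430 / 1000 = 346.8 kN.
Edge bolt: l_c = 40 − 27/2 = 26.5 mm → 1.2 × 26.5 × 14 × 430 / 1000 = 191.4 → r_n = 191.4 kN.
Interior bolts: l_c = 85 − 27 = 58 mm → 1.2 × 58 × 14 × 430 / 1000 = 419 → r_n = 346.8 kN.
R_n = 2 × 191.4 + 4 × 346.8 = 1770 kN.
Allowable strength R_n/Ω = 1770 / 2 = 885 kN.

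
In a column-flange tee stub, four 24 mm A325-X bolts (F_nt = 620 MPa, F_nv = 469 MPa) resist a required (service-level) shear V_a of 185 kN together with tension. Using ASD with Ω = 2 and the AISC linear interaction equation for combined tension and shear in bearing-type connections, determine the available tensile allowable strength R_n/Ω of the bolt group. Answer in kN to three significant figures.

485 kN

A_b = π·24²/4 = 452.4 mm²; f_rv = 185 × 1000 / (4 × 452.4) = 102.2 MPa.
F'_nt = 1.3 F_nt − (Ω F_nt / F_nv) f_rv = 1.3·620 − (2·620/469)·102.2 = 535.7 MPa, capped at F_nt → F'_nt = 535.7 MPa.
R_n = F'_nt · A_b · n = 535.7 × 452.4 × 4 / 1000 = 969.4 kN.
Allowable strength R_n/Ω = 969.4 / 2 = 485 kN.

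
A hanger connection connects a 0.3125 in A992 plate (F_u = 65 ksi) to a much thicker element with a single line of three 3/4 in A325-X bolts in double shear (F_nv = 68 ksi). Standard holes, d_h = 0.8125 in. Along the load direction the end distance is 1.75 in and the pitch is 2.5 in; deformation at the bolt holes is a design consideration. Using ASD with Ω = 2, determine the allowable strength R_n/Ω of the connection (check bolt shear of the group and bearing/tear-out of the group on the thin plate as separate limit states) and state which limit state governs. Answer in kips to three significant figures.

52.9 kips (bearing governs)

Bolt shear: A_b = π·0.75²/4 = 0.4418 in²; R_n = 68 × 0.4418 × 3 × 2 = 180.2 kips → 180.2 / 2 = 90.1 kips.
Bearing (1.2 l_c t F_u ≤ 2.4 d t F_u): upper limit = 2.4·0.75·0.3125·65 = 36.56 kips.
  Edge l_c = 1.75 − 0.8125/2 = 1.344 → r_n = 32.75 kips; interior l_c = 2.5 − 0.8125 = 1.688 → r_n = 36.56 kips.
  R_n,bearing = 1·32.75 + 2·36.56 = 105.9 kips → 105.9 / 2 = 52.9 kips.
Bearing governs: 52.9 kips.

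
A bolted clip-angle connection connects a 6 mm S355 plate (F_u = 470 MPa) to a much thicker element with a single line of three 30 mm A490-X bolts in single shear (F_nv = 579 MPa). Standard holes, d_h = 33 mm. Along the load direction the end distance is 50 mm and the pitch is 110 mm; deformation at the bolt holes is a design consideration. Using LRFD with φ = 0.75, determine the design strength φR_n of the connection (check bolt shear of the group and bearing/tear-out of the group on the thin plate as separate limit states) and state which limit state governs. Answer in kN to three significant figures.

Bolt shear: A_b = π·30²/4 = 706.9 mm²; R_n = 579 × 706.9 × 3 × 1 / 1000 = 1228 kN → 0.75 × 1228 = 921 kN.
Bearing (1.2 l_c t F_u ≤ 2.4 d t F_u): upper limit = 2.4·30·6·470 / 1000 = 203 kN.
  Edge l_c = 50 − 33/2 = 33.5 → r_n = 113.4 kN; interior l_c = 110 − 33 = 77 → r_n = 203 kN.
  R_n,bearing = 1·113.4 + 2·203 = 519.4 kN → 0.75 × 519.4 = 390 kN.
Bearing governs: 390 kN.

390 kN (bearing governs)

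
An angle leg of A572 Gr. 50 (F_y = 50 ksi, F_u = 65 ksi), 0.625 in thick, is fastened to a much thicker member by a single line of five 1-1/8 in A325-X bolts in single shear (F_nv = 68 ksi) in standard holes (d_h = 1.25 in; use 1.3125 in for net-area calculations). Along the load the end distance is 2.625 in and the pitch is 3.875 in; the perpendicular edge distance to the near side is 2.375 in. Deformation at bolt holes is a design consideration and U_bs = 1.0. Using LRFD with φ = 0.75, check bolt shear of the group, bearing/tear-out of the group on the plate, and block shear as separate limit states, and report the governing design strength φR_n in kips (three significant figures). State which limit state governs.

Bolt shear: A_b = π·1.125²/4 = 0.994 in²; R_n = 68 × 0.994 × 5 × 1 = 338 kips → 0.75 × 338 = 253 kips.
Bearing: edge l_c = 2, r_n = 97.5 kips; interior l_c = 2.625, r_n = 109.7 kips; R_n = 97.5 + 4·109.7 = 536.2 kips → 402 kips.
Block shear: A_gv = 11.33, A_nv = 7.637, A_nt = 1.074 in²; R_n = min(0.6F_uA_nv, 0.6F_yA_gv) + U_bs·F_u·A_nt = 367.7 kips → 276 kips.
Bolt shear governs: 253 kips.

253 kips (bolt shear governs)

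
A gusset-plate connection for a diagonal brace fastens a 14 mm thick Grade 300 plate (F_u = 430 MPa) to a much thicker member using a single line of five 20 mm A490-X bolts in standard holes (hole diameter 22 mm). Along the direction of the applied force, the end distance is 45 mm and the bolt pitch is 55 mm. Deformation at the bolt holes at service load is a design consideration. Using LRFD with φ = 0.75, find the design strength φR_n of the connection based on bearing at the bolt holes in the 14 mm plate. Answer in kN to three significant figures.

Per bolt r_n = 1.2 l_c t F_u ≤ 2.4 d t F_u; upper limit = 2.4 × 20 × 14 × 430 / 1000 = 289 kN.
Edge bolt: l_c = 45 − 22/2 = 34 mm → 1.2 × 34 × 14 × 430 / 1000 = 245.6 → r_n = 245.6 kN.
Interior bolts: l_c = 55 − 22 = 33 mm → 1.2 × 33 × 14 × 430 / 1000 = 238.4 → r_n = 238.4 kN.
R_n = 1 × 245.6 + 4 × 238.4 = 1199 kN.
Design strength φR_n = 0.75 × 1199 = 899 kN.

899 kN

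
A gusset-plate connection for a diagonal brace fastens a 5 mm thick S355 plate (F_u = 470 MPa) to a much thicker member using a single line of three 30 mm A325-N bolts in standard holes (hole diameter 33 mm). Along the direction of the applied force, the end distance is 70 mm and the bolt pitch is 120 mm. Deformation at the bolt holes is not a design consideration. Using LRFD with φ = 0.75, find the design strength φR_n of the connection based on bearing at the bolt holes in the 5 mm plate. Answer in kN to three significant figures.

Per bolt r_n = 1.5 l_c t F_u ≤ 3.0 d t F_u; upper limit = 3.0 × 30 × 5 × 470 / 1000 = 211.5 kN.
Edge bolt: l_c = 70 − 33/2 = 53.5 mm → 1.5 × 53.5 × 5 × 470 / 1000 = 188.6 → r_n = 188.6 kN.
Interior bolts: l_c = 120 − 33 = 87 mm → 1.5 × 87 × 5 × 470 / 1000 = 306.7 → r_n = 211.5 kN.
R_n = 1 × 188.6 + 2 × 211.5 = 611.6 kN.
Design strength φR_n = 0.75 × 611.6 = 459 kN.

459 kN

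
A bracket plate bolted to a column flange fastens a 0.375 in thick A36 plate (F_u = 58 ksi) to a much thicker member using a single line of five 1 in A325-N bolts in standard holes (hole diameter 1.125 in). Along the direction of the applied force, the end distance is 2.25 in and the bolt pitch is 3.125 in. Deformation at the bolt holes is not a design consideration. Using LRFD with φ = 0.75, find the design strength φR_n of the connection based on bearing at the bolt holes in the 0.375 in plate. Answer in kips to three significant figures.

237 kips

Per bolt r_n = 1.5 l_c t F_u ≤ 3.0 d t F_u; upper limit = 3.0 × 1 × 0.375 × 58 = 65.25 kips.
Edge bolt: l_c = 2.25 − 1.125/2 = 1.688 in → 1.5 × 1.688 × 0.375 × 58 = 55.05 → r_n = 55.05 kips.
Interior bolts: l_c = 3.125 − 1.125 = 2 in → 1.5 × 2 × 0.375 × 58 = 65.25 → r_n = 65.25 kips.
R_n = 1 × 55.05 + 4 × 65.25 = 316.1 kips.
Design strength φR_n = 0.75 × 316.1 = 237 kips.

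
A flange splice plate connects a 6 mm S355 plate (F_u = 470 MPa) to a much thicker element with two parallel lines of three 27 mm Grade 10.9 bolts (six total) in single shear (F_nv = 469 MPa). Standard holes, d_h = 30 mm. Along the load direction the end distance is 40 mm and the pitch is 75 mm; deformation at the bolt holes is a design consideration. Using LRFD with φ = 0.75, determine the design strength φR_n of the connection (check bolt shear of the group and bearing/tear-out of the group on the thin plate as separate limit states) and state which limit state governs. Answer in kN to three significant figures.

Bolt shear: A_b = π·27²/4 = 572.6 mm²; R_n = 469 × 572.6 × 6 × 1 / 1000 = 1611 kN → 0.75 × 1611 = 1210 kN.
Bearing (1.2 l_c t F_u ≤ 2.4 d t F_u): upper limit = 2.4·27·6·470 / 1000 = 182.7 kN.
  Edge l_c = 40 − 30/2 = 25 → r_n = 84.6 kN; interior l_c = 75 − 30 = 45 → r_n = 152.3 kN.
  R_n,bearing = 2·84.6 + 4·152.3 = 778.3 kN → 0.75 × 778.3 = 584 kN.
Bearing governs: 584 kN.

584 kN (bearing governs)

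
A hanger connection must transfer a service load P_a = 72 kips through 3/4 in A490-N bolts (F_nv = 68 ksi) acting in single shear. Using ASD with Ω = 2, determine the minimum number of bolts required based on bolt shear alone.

A_b = π·0.75²/4 = 0.4418 in².
Per-bolt allowable strength R_n/Ω = 68 × 0.4418 × 1 / 2 = 15.02 kips.
n ≥ 72 / 15.02 = 4.793 → use 5 bolts.

5 bolts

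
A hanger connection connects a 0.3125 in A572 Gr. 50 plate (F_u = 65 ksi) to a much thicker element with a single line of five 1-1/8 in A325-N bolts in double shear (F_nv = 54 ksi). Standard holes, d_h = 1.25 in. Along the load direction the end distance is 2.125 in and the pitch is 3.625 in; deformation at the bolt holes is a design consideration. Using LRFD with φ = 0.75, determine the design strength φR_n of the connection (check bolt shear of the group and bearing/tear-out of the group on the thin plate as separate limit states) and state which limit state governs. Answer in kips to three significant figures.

Bolt shear: A_b = π·1.125²/4 = 0.994 in²; R_n = 54 × 0.994 × 5 × 2 = 536.8 kips → 0.75 × 536.8 = 403 kips.
Bearing (1.2 l_c t F_u ≤ 2.4 d t F_u): upper limit = 2.4·1.125·0.3125·65 = 54.84 kips.
  Edge l_c = 2.125 − 1.25/2 = 1.5 → r_n = 36.56 kips; interior l_c = 3.625 − 1.25 = 2.375 → r_n = 54.84 kips.
  R_n,bearing = 1·36.56 + 4·54.84 = 255.9 kips → 0.75 × 255.9 = 192 kips.
Bearing governs: 192 kips.

192 kips (bearing governs)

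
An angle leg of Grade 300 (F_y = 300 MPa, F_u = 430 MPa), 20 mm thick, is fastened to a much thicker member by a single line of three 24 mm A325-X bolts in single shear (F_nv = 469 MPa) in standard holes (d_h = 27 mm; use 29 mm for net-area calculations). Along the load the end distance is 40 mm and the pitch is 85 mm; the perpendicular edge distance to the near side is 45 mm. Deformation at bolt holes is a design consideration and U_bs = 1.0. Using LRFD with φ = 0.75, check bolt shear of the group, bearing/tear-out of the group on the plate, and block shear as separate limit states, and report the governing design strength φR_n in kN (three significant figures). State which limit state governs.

477 kN (bolt shear governs)

Bolt shear: A_b = π·24²/4 = 452.4 mm²; R_n = 469 × 452.4 × 3 × 1 / 1000 = 636.5 kN → 0.75 × 636.5 = 477 kN.
Bearing: edge l_c = 26.5, r_n = 273.5 kN; interior l_c = 58, r_n = 495.4 kN; R_n = 273.5 + 2·495.4 = 1264 kN → 948 kN.
Block shear: A_gv = 4200, A_nv = 2750, A_nt = 610 mm²; R_n = min(0.6F_uA_nv, 0.6F_yA_gv) + U_bs·F_u·A_nt = 971.8 kN → 729 kN.
Bolt shear governs: 477 kN.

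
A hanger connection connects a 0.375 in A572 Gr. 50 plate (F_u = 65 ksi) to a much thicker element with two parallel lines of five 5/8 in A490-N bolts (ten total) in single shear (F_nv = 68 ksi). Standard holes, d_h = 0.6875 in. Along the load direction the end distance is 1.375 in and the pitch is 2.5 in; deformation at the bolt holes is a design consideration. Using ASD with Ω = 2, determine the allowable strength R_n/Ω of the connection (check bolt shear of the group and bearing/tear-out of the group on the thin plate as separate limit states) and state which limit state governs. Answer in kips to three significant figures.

Bolt shear: A_b = π·0.625²/4 = 0.3068 in²; R_n = 68 × 0.3068 × 10 × 1 = 208.6 kips → 208.6 / 2 = 104 kips.
Bearing (1.2 l_c t F_u ≤ 2.4 d t F_u): upper limit = 2.4·0.625·0.375·65 = 36.56 kips.
  Edge l_c = 1.375 − 0.6875/2 = 1.031 → r_n = 30.16 kips; interior l_c = 2.5 − 0.6875 = 1.812 → r_n = 36.56 kips.
  R_n,bearing = 2·30.16 + 8·36.56 = 352.8 kips → 352.8 / 2 = 176 kips.
Bolt shear governs: 104 kips.

104 kips (bolt shear governs)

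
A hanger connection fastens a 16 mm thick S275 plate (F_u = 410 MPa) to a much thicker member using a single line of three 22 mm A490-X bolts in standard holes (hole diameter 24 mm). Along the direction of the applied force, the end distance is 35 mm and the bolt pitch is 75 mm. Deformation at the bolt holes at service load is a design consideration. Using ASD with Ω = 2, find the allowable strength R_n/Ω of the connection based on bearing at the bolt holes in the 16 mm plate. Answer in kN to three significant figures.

437 kN

Per bolt r_n = 1.2 l_c t F_u ≤ 2.4 d t F_u; upper limit = 2.4 × 22 × 16 × 410 / 1000 = 346.4 kN.
Edge bolt: l_c = 35 − 24/2 = 23 mm → 1.2 × 23 × 16 × 410 / 1000 = 181.1 → r_n = 181.1 kN.
Interior bolts: l_c = 75 − 24 = 51 mm → 1.2 × 51 × 16 × 410 / 1000 = 401.5 → r_n = 346.4 kN.
R_n = 1 × 181.1 + 2 × 346.4 = 873.8 kN.
Allowable strength R_n/Ω = 873.8 / 2 = 437 kN.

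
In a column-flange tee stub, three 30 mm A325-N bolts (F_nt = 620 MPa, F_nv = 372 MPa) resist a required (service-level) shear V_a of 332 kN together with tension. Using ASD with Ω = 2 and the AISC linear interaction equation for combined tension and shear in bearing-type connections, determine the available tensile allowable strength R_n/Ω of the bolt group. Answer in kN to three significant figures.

A_b = π·30²/4 = 706.9 mm²; f_rv = 332 × 1000 / (3 × 706.9) = 156.6 MPa.
F'_nt = 1.3 F_nt − (Ω F_nt / F_nv) f_rv = 1.3·620 − (2·620/372)·156.6 = 284.1 MPa, capped at F_nt → F'_nt = 284.1 MPa.
R_n = F'_nt · A_b · n = 284.1 × 706.9 × 3 / 1000 = 602.5 kN.
Allowable strength R_n/Ω = 602.5 / 2 = 301 kN.

301 kN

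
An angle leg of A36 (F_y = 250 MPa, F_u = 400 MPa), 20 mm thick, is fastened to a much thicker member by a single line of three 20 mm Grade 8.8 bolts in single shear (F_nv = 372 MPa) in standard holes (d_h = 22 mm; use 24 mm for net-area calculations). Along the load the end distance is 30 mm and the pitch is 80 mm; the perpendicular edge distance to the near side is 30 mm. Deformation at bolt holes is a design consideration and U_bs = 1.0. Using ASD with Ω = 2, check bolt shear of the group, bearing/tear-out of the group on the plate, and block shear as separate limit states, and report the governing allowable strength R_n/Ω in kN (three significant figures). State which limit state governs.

Bolt shear: A_b = π·20²/4 = 314.2 mm²; R_n = 372 × 314.2 × 3 × 1 / 1000 = 350.6 kN → 350.6 / 2 = 175 kN.
Bearing: edge l_c = 19, r_n = 182.4 kN; interior l_c = 58, r_n = 384 kN; R_n = 182.4 + 2·384 = 950.4 kN → 475 kN.
Block shear: A_gv = 3800, A_nv = 2600, A_nt = 360 mm²; R_n = min(0.6F_uA_nv, 0.6F_yA_gv) + U_bs·F_u·A_nt = 714 kN → 357 kN.
Bolt shear governs: 175 kN.

175 kN (bolt shear governs)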